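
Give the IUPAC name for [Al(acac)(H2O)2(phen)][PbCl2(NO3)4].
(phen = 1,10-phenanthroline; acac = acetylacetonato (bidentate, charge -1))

(acetylacetonato)diaqua(1,10-phenanthroline)aluminium(III) dichlorotetranitratoplumbate(IV)

Both ions are complex: the cation is named first with the plain metal name, the anion second with the -ate form; each ion's ligands are alphabetised independently.
Aluminium is always +3 in its complexes; the cation's ligand charges sum to -1, so the complex cation is 2+.
A 1:1 salt means the anion carries the equal and opposite charge, 2−.
Anion: ligand charges sum to -6; for the ion to be 2−, Pb = +4.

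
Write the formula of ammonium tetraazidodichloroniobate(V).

NH4[NbCl2(N3)4]

Ligands: 2 chloro (Cl, -1), 4 azido (N3, -1). Ligand charge sum = -6.
With Nb in oxidation state +5, the complex ion is [Nb...]^1−.
Charge balance with ammonium (+1) requires 1 complex ion per 1 ammonium.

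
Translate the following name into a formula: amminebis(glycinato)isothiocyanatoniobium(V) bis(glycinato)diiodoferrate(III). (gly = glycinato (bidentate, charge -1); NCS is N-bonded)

[Nb(gly)2(NCS)(NH3)][Fe(gly)2I2]2

Cation [Nb…]: ligand charges -3, Nb(V) ⇒ ion charge 2+.
Anion [Fe…]: ligand charges -4, Fe(III) ⇒ ion charge 1−.
One 2+ cation requires 2 of the 1− anion.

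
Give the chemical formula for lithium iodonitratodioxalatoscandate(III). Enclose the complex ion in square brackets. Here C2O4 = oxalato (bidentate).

Li3[Sc(C2O4)2I(NO3)]

Ligands: 1 iodo (I, -1), 1 nitrato (NO3, -1), 2 oxalato (C2O4, -2). Ligand charge sum = -6.
With Sc in oxidation state +3, the complex ion is [Sc...]^3−.
Charge balance with lithium (+1) requires 1 complex ion per 3 lithium.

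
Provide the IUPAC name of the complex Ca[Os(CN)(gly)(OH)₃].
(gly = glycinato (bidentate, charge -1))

The 1 calcium counter-ion carries a total charge of +2, so each complex ion is 2−.
Ligand charges: 3×hydroxo (-1 each), 1×glycinato (-1 each), 1×cyano (-1 each); total -5. So Os + (-5) = 2−, giving Os = +3.
Ligands are named alphabetically: cyano before glycinato before hydroxo.
The complex ion is anionic, so osmium takes the -ate form osmate(III).

calcium cyano(glycinato)trihydroxoosmate(III)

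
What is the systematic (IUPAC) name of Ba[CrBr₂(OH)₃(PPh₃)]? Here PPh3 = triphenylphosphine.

barium dibromotrihydroxo(triphenylphosphine)chromate(III)

The 1 barium counter-ion carries a total charge of +2, so each complex ion is 2−.
Ligand charges: 2×bromo (-1 each), 1×triphenylphosphine (neutral), 3×hydroxo (-1 each); total -5. So Cr + (-5) = 2−, giving Cr = +3.
Ligands are named alphabetically: bromo before hydroxo before triphenylphosphine.
The complex ion is anionic, so chromium takes the -ate form chromate(III).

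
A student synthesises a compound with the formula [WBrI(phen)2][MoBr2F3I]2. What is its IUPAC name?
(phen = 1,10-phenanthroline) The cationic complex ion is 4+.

The complex cation is given as 4+; its ligand charges sum to -2, so W = +6.
With 2 anions per cation, each anion must be 4/2 = 2−.
Anion: ligand charges sum to -6; for the ion to be 2−, Mo = +4.

bromoiodobis(1,10-phenanthroline)tungsten(VI) dibromotrifluoroiodomolybdate(IV)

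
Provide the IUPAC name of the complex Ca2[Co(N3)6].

The 2 calcium counter-ions carry a total charge of +4, so each complex ion is 4−.
Ligand charges: 6×azido (-1 each); total -6. So Co + (-6) = 4−, giving Co = +2.
The complex ion is anionic, so cobalt takes the -ate form cobaltate(II).

calcium hexaazidocobaltate(II)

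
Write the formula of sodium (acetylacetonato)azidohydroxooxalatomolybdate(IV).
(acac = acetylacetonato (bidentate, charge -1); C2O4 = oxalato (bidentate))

Na[Mo(acac)(C2O4)(N3)(OH)]

Ligands: 1 azido (N3, -1), 1 hydroxo (OH, -1), 1 acetylacetonato (acac, -1), 1 oxalato (C2O4, -2). Ligand charge sum = -5.
Charge balance with sodium (+1) requires 1 complex ion per 1 sodium.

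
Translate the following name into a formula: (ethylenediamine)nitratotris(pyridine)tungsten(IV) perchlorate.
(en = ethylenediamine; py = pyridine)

Ligands: 1 ethylenediamine (en, neutral), 1 nitrato (NO3, -1), 3 pyridine (py, neutral). Ligand charge sum = -1.
With W in oxidation state +4, the complex ion is [W...]^3+.
Charge balance with perchlorate (-1) requires 1 complex ion per 3 perchlorate.

[W(en)(NO3)(py)3](ClO4)3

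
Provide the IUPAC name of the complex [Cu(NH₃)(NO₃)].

There is no counter-ion, so the complex is neutral overall.
Ligand charges: 1×ammine (neutral), 1×nitrato (-1 each); total -1. So Cu + (-1) = 0, giving Cu = +1.
Ligands are named alphabetically: ammine before nitrato.

amminenitratocopper(I)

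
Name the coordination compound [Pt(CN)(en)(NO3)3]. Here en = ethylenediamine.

cyano(ethylenediamine)trinitratoplatinum(IV)

There is no counter-ion, so the complex is neutral overall.
Ligand charges: 3×nitrato (-1 each), 1×ethylenediamine (neutral), 1×cyano (-1 each); total -4. So Pt + (-4) = 0, giving Pt = +4.
Ligands are named alphabetically: cyano before ethylenediamine before nitrato.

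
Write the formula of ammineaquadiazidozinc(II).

[Zn(H2O)(N3)2(NH3)]

Ligands: 1 ammine (NH3, neutral), 2 azido (N3, -1), 1 aqua (H2O, neutral). Ligand charge sum = -2.
With Zn in oxidation state +2, the complex ion is [Zn...].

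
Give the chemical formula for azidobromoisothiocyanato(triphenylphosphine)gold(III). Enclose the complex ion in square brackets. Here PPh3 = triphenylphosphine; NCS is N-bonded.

[AuBr(N3)(NCS)(PPh3)]

Ligands: 1 azido (N3, -1), 1 bromo (Br, -1), 1 triphenylphosphine (PPh3, neutral), 1 isothiocyanato (NCS, -1). Ligand charge sum = -3.
With Au in oxidation state +3, the complex ion is [Au...].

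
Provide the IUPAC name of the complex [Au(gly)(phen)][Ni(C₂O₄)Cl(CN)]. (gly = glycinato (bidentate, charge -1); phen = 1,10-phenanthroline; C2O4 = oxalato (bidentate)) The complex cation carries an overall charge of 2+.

Both ions are complex: the cation is named first with the plain metal name, the anion second with the -ate form; each ion's ligands are alphabetised independently.
The complex cation is given as 2+; its ligand charges sum to -1, so Au = +3.
A 1:1 salt means the anion carries the equal and opposite charge, 2−.
Anion: ligand charges sum to -4; for the ion to be 2−, Ni = +2.

(glycinato)(1,10-phenanthroline)gold(III) chlorocyanooxalatonickelate(II)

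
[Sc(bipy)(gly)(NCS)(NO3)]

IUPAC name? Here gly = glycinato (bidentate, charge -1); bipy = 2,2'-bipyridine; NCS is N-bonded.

(2,2'-bipyridine)(glycinato)isothiocyanatonitratoscandium(III)

There is no counter-ion, so the complex is neutral overall.
Ligand charges: 1×nitrato (-1 each), 1×glycinato (-1 each), 1×2,2'-bipyridine (neutral), 1×isothiocyanato (-1 each); total -3. So Sc + (-3) = 0, giving Sc = +3.
Ligands are named alphabetically: bipyridine before glycinato before isothiocyanato before nitrato.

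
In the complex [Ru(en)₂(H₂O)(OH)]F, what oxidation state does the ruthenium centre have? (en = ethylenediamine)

+2

1 fluoride outside the brackets (-1 each) → the complex ion is 1+.
Ligand charges: 1×H2O neutral; 2×en neutral; 1×OH = -1; sum -1.
Ru + (-1) = 1+ ⇒ Ru is +2.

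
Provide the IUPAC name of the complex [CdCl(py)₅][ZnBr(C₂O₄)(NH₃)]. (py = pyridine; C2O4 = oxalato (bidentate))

chloropentakis(pyridine)cadmium(II) amminebromooxalatozincate(II)

Zinc is always +2 in its complexes; the anion's ligand charges sum to -3, so the complex anion is 1−.
A 1:1 salt means the cation carries the equal and opposite charge, 1+.
Cation: ligand charges sum to -1; for the ion to be 1+, Cd = +2.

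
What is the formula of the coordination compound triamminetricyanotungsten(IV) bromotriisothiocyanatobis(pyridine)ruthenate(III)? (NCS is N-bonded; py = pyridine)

Cation [W…]: ligand charges -3, W(IV) ⇒ ion charge 1+.
Anion [Ru…]: ligand charges -4, Ru(III) ⇒ ion charge 1−.

[W(CN)3(NH3)3][RuBr(NCS)3(py)2]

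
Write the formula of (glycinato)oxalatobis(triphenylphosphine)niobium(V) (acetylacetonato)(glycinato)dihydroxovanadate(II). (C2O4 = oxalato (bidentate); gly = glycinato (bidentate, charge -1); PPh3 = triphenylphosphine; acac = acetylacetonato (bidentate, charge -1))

Cation [Nb…]: ligand charges -3, Nb(V) ⇒ ion charge 2+.
Anion [V…]: ligand charges -4, V(II) ⇒ ion charge 2−.
One 2+ cation balances one 2− anion.

[Nb(C2O4)(gly)(PPh3)2][V(acac)(gly)(OH)2]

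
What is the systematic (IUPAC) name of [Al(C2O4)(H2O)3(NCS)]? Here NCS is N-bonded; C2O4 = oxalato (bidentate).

There is no counter-ion, so the complex is neutral overall.
Ligand charges: 1×isothiocyanato (-1 each), 1×oxalato (-2 each), 3×aqua (neutral); total -3. So Al + (-3) = 0, giving Al = +3.
Ligands are named alphabetically: aqua before isothiocyanato before oxalato.

triaquaisothiocyanatooxalatoaluminium(III)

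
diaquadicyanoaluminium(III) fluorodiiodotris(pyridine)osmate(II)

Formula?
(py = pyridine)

Cation [Al…]: ligand charges -2, Al(III) ⇒ ion charge 1+.
Anion [Os…]: ligand charges -3, Os(II) ⇒ ion charge 1−.
One 1+ cation balances one 1− anion.

[Al(CN)2(H2O)2][OsFI2(py)3]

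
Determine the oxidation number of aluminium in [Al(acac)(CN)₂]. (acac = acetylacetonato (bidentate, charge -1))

+3

No counter-ion: the bracketed complex is neutral.
Ligand charges: 2×CN = -2; 1×acac = -1; sum -3.
Al + (-3) = 0 ⇒ Al is +3.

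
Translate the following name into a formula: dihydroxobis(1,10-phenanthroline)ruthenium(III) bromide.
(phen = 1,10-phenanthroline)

[Ru(OH)2(phen)2]Br

Ligands: 2 hydroxo (OH, -1), 2 1,10-phenanthroline (phen, neutral). Ligand charge sum = -2.
Charge balance with bromide (-1) requires 1 complex ion per 1 bromide.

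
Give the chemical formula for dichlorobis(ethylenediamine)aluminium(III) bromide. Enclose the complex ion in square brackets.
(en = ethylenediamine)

Ligands: 2 chloro (Cl, -1), 2 ethylenediamine (en, neutral). Ligand charge sum = -2.
Charge balance with bromide (-1) requires 1 complex ion per 1 bromide.

[AlCl2(en)2]Br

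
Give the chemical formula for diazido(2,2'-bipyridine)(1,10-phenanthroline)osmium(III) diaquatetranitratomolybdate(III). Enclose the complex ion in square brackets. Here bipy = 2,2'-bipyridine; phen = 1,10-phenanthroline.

Cation [Os…]: ligand charges -2, Os(III) ⇒ ion charge 1+.
Anion [Mo…]: ligand charges -4, Mo(III) ⇒ ion charge 1−.
One 1+ cation balances one 1− anion.

[Os(bipy)(N3)2(phen)][Mo(H2O)2(NO3)4]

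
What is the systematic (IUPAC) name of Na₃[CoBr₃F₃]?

sodium tribromotrifluorocobaltate(III)

The 3 sodium counter-ions carry a total charge of +3, so each complex ion is 3−.
Ligand charges: 3×fluoro (-1 each), 3×bromo (-1 each); total -6. So Co + (-6) = 3−, giving Co = +3.
Ligands are named alphabetically: bromo before fluoro.
The complex ion is anionic, so cobalt takes the -ate form cobaltate(III).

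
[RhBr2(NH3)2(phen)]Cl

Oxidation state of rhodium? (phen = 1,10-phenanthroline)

+3

1 chloride outside the brackets (-1 each) → the complex ion is 1+.
Ligand charges: 1×phen neutral; 2×NH3 neutral; 2×Br = -2; sum -2.
Rh + (-2) = 1+ ⇒ Rh is +3.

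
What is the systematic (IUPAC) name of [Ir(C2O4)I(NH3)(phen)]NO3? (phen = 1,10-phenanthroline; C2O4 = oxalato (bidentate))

The 1 nitrate counter-ion carries a total charge of -1, so each complex ion is 1+.
Ligand charges: 1×iodo (-1 each), 1×ammine (neutral), 1×1,10-phenanthroline (neutral), 1×oxalato (-2 each); total -3. So Ir + (-3) = 1+, giving Ir = +4.
Ligands are named alphabetically: ammine before iodo before oxalato before phenanthroline.

ammineiodooxalato(1,10-phenanthroline)iridium(IV) nitrate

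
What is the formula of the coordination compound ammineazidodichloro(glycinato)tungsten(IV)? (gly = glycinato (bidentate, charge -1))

[WCl2(gly)(N3)(NH3)]

Ligands: 1 azido (N3, -1), 1 glycinato (gly, -1), 2 chloro (Cl, -1), 1 ammine (NH3, neutral). Ligand charge sum = -4.
With W in oxidation state +4, the complex ion is [W...].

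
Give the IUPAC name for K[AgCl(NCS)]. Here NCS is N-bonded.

The 1 potassium counter-ion carries a total charge of +1, so each complex ion is 1−.
Ligand charges: 1×chloro (-1 each), 1×isothiocyanato (-1 each); total -2. So Ag + (-2) = 1−, giving Ag = +1.
The complex ion is anionic, so silver takes the -ate form argentate(I).

potassium chloroisothiocyanatoargentate(I)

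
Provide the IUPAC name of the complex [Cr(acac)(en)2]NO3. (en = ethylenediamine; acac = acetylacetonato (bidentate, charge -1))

(acetylacetonato)bis(ethylenediamine)chromium(II) nitrate

The 1 nitrate counter-ion carries a total charge of -1, so each complex ion is 1+.
Ligand charges: 2×ethylenediamine (neutral), 1×acetylacetonato (-1 each); total -1. So Cr + (-1) = 1+, giving Cr = +2.
Ligands are named alphabetically: acetylacetonato before ethylenediamine.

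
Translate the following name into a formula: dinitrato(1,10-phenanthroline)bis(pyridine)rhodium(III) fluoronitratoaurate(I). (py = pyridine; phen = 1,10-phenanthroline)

Cation [Rh…]: ligand charges -2, Rh(III) ⇒ ion charge 1+.
Anion [Au…]: ligand charges -2, Au(I) ⇒ ion charge 1−.
One 1+ cation balances one 1− anion.

[Rh(NO3)2(phen)(py)2][AuF(NO3)]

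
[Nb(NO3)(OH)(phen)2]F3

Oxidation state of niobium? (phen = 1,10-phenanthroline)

3 fluoride outside the brackets (-1 each) → the complex ion is 3+.
Ligand charges: 1×OH = -1; 1×NO3 = -1; 2×phen neutral; sum -2.
Nb + (-2) = 3+ ⇒ Nb is +5.

+5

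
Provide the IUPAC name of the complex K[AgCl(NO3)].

potassium chloronitratoargentate(I)

The 1 potassium counter-ion carries a total charge of +1, so each complex ion is 1−.
Ligand charges: 1×nitrato (-1 each), 1×chloro (-1 each); total -2. So Ag + (-2) = 1−, giving Ag = +1.
Ligands are named alphabetically: chloro before nitrato.
The complex ion is anionic, so silver takes the -ate form argentate(I).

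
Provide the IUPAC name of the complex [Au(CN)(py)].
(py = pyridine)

There is no counter-ion, so the complex is neutral overall.
Ligand charges: 1×cyano (-1 each), 1×pyridine (neutral); total -1. So Au + (-1) = 0, giving Au = +1.
Ligands are named alphabetically: cyano before pyridine.

cyano(pyridine)gold(I)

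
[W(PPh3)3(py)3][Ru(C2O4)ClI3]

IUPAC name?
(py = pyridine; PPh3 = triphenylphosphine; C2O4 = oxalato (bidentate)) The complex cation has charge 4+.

tris(pyridine)tris(triphenylphosphine)tungsten(IV) chlorotriiodooxalatoruthenate(II)

Both ions are complex: the cation is named first with the plain metal name, the anion second with the -ate form; each ion's ligands are alphabetised independently.
The complex cation is given as 4+; its ligand charges sum to 0, so W = +4.
A 1:1 salt means the anion carries the equal and opposite charge, 4−.
Anion: ligand charges sum to -6; for the ion to be 4−, Ru = +2.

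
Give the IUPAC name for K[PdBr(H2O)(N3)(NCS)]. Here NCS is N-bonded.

potassium aquaazidobromoisothiocyanatopalladate(II)

The 1 potassium counter-ion carries a total charge of +1, so each complex ion is 1−.
Ligand charges: 1×aqua (neutral), 1×isothiocyanato (-1 each), 1×azido (-1 each), 1×bromo (-1 each); total -3. So Pd + (-3) = 1−, giving Pd = +2.
The complex ion is anionic, so palladium takes the -ate form palladate(II).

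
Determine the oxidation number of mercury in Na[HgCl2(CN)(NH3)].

1 sodium outside the brackets (+1 each) → the complex ion is 1−.
Ligand charges: 2×Cl = -2; 1×NH3 neutral; 1×CN = -1; sum -3.
Hg + (-3) = 1− ⇒ Hg is +2.

+2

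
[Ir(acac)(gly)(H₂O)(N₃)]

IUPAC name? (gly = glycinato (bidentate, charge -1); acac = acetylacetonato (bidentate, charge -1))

There is no counter-ion, so the complex is neutral overall.
Ligand charges: 1×glycinato (-1 each), 1×azido (-1 each), 1×aqua (neutral), 1×acetylacetonato (-1 each); total -3. So Ir + (-3) = 0, giving Ir = +3.
Ligands are named alphabetically: acetylacetonato before aqua before azido before glycinato.

(acetylacetonato)aquaazido(glycinato)iridium(III)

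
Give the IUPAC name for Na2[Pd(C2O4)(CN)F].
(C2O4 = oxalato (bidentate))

The 2 sodium counter-ions carry a total charge of +2, so each complex ion is 2−.
Ligand charges: 1×cyano (-1 each), 1×oxalato (-2 each), 1×fluoro (-1 each); total -4. So Pd + (-4) = 2−, giving Pd = +2.
The complex ion is anionic, so palladium takes the -ate form palladate(II).

sodium cyanofluorooxalatopalladate(II)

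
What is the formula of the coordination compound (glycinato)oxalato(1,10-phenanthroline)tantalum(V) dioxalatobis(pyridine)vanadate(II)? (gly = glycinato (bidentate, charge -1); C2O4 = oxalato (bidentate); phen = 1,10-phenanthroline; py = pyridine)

[Ta(C2O4)(gly)(phen)][V(C2O4)2(py)2]

Cation [Ta…]: ligand charges -3, Ta(V) ⇒ ion charge 2+.
Anion [V…]: ligand charges -4, V(II) ⇒ ion charge 2−.
One 2+ cation balances one 2− anion.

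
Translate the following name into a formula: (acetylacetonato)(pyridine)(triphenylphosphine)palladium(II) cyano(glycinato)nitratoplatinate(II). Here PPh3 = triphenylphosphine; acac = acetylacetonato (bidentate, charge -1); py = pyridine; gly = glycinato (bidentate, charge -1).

Cation [Pd…]: ligand charges -1, Pd(II) ⇒ ion charge 1+.
Anion [Pt…]: ligand charges -3, Pt(II) ⇒ ion charge 1−.
One 1+ cation balances one 1− anion.

[Pd(acac)(PPh3)(py)][Pt(CN)(gly)(NO3)]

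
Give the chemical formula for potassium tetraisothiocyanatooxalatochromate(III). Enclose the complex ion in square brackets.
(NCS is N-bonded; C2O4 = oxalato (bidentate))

K3[Cr(C2O4)(NCS)4]

Ligands: 4 isothiocyanato (NCS, -1), 1 oxalato (C2O4, -2). Ligand charge sum = -6.
Charge balance with potassium (+1) requires 1 complex ion per 3 potassium.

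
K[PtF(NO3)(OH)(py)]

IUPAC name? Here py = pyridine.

potassium fluorohydroxonitrato(pyridine)platinate(II)

The 1 potassium counter-ion carries a total charge of +1, so each complex ion is 1−.
Ligand charges: 1×nitrato (-1 each), 1×hydroxo (-1 each), 1×pyridine (neutral), 1×fluoro (-1 each); total -3. So Pt + (-3) = 1−, giving Pt = +2.
The complex ion is anionic, so platinum takes the -ate form platinate(II).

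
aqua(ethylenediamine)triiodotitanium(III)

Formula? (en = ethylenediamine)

Ligands: 3 iodo (I, -1), 1 ethylenediamine (en, neutral), 1 aqua (H2O, neutral). Ligand charge sum = -3.
With Ti in oxidation state +3, the complex ion is [Ti...].

[Ti(en)(H2O)I3]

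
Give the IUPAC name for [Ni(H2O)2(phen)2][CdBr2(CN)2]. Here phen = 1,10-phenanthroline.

Both ions are complex: the cation is named first with the plain metal name, the anion second with the -ate form; each ion's ligands are alphabetised independently.
Cadmium is always +2 in its complexes; the anion's ligand charges sum to -4, so the complex anion is 2−.
A 1:1 salt means the cation carries the equal and opposite charge, 2+.
Cation: ligand charges sum to 0; for the ion to be 2+, Ni = +2.

diaquabis(1,10-phenanthroline)nickel(II) dibromodicyanocadmate(II)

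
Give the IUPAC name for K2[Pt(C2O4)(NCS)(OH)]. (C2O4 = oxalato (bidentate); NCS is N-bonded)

potassium hydroxoisothiocyanatooxalatoplatinate(II)

The 2 potassium counter-ions carry a total charge of +2, so each complex ion is 2−.
Ligand charges: 1×oxalato (-2 each), 1×isothiocyanato (-1 each), 1×hydroxo (-1 each); total -4. So Pt + (-4) = 2−, giving Pt = +2.
Ligands are named alphabetically: hydroxo before isothiocyanato before oxalato.
The complex ion is anionic, so platinum takes the -ate form platinate(II).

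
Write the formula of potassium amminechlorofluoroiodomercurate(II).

Ligands: 1 fluoro (F, -1), 1 chloro (Cl, -1), 1 ammine (NH3, neutral), 1 iodo (I, -1). Ligand charge sum = -3.
Charge balance with potassium (+1) requires 1 complex ion per 1 potassium.

K[HgClFI(NH3)]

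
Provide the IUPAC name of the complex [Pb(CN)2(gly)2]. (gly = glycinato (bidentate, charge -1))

There is no counter-ion, so the complex is neutral overall.
Ligand charges: 2×glycinato (-1 each), 2×cyano (-1 each); total -4. So Pb + (-4) = 0, giving Pb = +4.
Ligands are named alphabetically: cyano before glycinato.

dicyanobis(glycinato)lead(IV)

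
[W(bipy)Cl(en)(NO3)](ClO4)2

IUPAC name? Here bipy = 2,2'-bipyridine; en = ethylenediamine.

(2,2'-bipyridine)chloro(ethylenediamine)nitratotungsten(IV) perchlorate

The 2 perchlorate counter-ions carry a total charge of -2, so each complex ion is 2+.
Ligand charges: 1×2,2'-bipyridine (neutral), 1×ethylenediamine (neutral), 1×nitrato (-1 each), 1×chloro (-1 each); total -2. So W + (-2) = 2+, giving W = +4.
Ligands are named alphabetically: bipyridine before chloro before ethylenediamine before nitrato.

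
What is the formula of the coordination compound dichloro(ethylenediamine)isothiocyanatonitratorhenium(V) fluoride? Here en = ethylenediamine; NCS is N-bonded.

Ligands: 1 ethylenediamine (en, neutral), 2 chloro (Cl, -1), 1 nitrato (NO3, -1), 1 isothiocyanato (NCS, -1). Ligand charge sum = -4.
With Re in oxidation state +5, the complex ion is [Re...]^1+.
Charge balance with fluoride (-1) requires 1 complex ion per 1 fluoride.

[ReCl2(en)(NCS)(NO3)]F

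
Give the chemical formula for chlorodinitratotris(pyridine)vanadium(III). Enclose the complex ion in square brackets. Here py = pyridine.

Ligands: 1 chloro (Cl, -1), 3 pyridine (py, neutral), 2 nitrato (NO3, -1). Ligand charge sum = -3.
With V in oxidation state +3, the complex ion is [V...].

[VCl(NO3)2(py)3]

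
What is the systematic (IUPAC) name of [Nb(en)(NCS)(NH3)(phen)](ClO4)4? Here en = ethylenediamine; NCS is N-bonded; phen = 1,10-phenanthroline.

ammine(ethylenediamine)isothiocyanato(1,10-phenanthroline)niobium(V) perchlorate

The 4 perchlorate counter-ions carry a total charge of -4, so each complex ion is 4+.
Ligand charges: 1×ammine (neutral), 1×ethylenediamine (neutral), 1×isothiocyanato (-1 each), 1×1,10-phenanthroline (neutral); total -1. So Nb + (-1) = 4+, giving Nb = +5.
Ligands are named alphabetically: ammine before ethylenediamine before isothiocyanato before phenanthroline.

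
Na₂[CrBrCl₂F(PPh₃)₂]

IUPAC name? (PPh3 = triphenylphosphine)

sodium bromodichlorofluorobis(triphenylphosphine)chromate(II)

The 2 sodium counter-ions carry a total charge of +2, so each complex ion is 2−.
Ligand charges: 1×fluoro (-1 each), 1×bromo (-1 each), 2×chloro (-1 each), 2×triphenylphosphine (neutral); total -4. So Cr + (-4) = 2−, giving Cr = +2.
Ligands are named alphabetically: bromo before chloro before fluoro before triphenylphosphine.
The complex ion is anionic, so chromium takes the -ate form chromate(II).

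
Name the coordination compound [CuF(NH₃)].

amminefluorocopper(I)

There is no counter-ion, so the complex is neutral overall.
Ligand charges: 1×fluoro (-1 each), 1×ammine (neutral); total -1. So Cu + (-1) = 0, giving Cu = +1.
Ligands are named alphabetically: ammine before fluoro.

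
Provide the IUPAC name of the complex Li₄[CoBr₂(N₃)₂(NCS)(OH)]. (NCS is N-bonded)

lithium diazidodibromohydroxoisothiocyanatocobaltate(II)

The 4 lithium counter-ions carry a total charge of +4, so each complex ion is 4−.
Ligand charges: 1×hydroxo (-1 each), 2×azido (-1 each), 2×bromo (-1 each), 1×isothiocyanato (-1 each); total -6. So Co + (-6) = 4−, giving Co = +2.
Ligands are named alphabetically: azido before bromo before hydroxo before isothiocyanato.
The complex ion is anionic, so cobalt takes the -ate form cobaltate(II).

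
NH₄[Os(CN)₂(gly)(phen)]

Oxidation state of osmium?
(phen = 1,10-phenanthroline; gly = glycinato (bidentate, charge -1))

1 ammonium outside the brackets (+1 each) → the complex ion is 1−.
Ligand charges: 1×phen neutral; 1×gly = -1; 2×CN = -2; sum -3.
Os + (-3) = 1− ⇒ Os is +2.

+2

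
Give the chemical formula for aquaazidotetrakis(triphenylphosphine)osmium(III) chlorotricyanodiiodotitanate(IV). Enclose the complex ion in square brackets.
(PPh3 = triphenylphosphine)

Cation [Os…]: ligand charges -1, Os(III) ⇒ ion charge 2+.
Anion [Ti…]: ligand charges -6, Ti(IV) ⇒ ion charge 2−.

[Os(H2O)(N3)(PPh3)4][TiCl(CN)3I2]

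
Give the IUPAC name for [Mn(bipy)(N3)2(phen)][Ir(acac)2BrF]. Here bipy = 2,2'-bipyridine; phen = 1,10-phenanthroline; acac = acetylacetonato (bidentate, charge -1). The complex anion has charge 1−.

diazido(2,2'-bipyridine)(1,10-phenanthroline)manganese(III) bis(acetylacetonato)bromofluoroiridate(III)

Both ions are complex: the cation is named first with the plain metal name, the anion second with the -ate form; each ion's ligands are alphabetised independently.
The complex anion is given as 1−; its ligand charges sum to -4, so Ir = +3.
A 1:1 salt means the cation carries the equal and opposite charge, 1+.
Cation: ligand charges sum to -2; for the ion to be 1+, Mn = +3.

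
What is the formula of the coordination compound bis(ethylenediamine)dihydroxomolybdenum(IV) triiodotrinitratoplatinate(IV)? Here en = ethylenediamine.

[Mo(en)2(OH)2][PtI3(NO3)3]

Cation [Mo…]: ligand charges -2, Mo(IV) ⇒ ion charge 2+.
Anion [Pt…]: ligand charges -6, Pt(IV) ⇒ ion charge 2−.
One 2+ cation balances one 2− anion.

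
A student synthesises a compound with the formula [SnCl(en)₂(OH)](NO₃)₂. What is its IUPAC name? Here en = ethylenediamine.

The 2 nitrate counter-ions carry a total charge of -2, so each complex ion is 2+.
Ligand charges: 1×chloro (-1 each), 2×ethylenediamine (neutral), 1×hydroxo (-1 each); total -2. So Sn + (-2) = 2+, giving Sn = +4.
Ligands are named alphabetically: chloro before ethylenediamine before hydroxo.

chlorobis(ethylenediamine)hydroxotin(IV) nitrate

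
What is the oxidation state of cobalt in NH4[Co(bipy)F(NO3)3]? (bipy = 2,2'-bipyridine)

+3

1 ammonium outside the brackets (+1 each) → the complex ion is 1−.
Ligand charges: 1×F = -1; 1×bipy neutral; 3×NO3 = -3; sum -4.
Co + (-4) = 1− ⇒ Co is +3.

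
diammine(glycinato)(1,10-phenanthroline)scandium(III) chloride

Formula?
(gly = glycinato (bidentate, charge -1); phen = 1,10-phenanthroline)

[Sc(gly)(NH3)2(phen)]Cl2

Ligands: 1 glycinato (gly, -1), 1 1,10-phenanthroline (phen, neutral), 2 ammine (NH3, neutral). Ligand charge sum = -1.
With Sc in oxidation state +3, the complex ion is [Sc...]^2+.
Charge balance with chloride (-1) requires 1 complex ion per 2 chloride.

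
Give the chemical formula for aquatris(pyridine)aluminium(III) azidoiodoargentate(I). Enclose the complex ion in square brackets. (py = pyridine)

Cation [Al…]: ligand charges 0, Al(III) ⇒ ion charge 3+.
Anion [Ag…]: ligand charges -2, Ag(I) ⇒ ion charge 1−.
One 3+ cation requires 3 of the 1− anion.

[Al(H2O)(py)3][AgI(N3)]3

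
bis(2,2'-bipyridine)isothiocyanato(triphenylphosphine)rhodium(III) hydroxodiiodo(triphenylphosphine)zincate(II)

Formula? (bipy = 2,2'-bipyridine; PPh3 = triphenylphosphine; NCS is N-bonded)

[Rh(bipy)2(NCS)(PPh3)][ZnI2(OH)(PPh3)]2

Cation [Rh…]: ligand charges -1, Rh(III) ⇒ ion charge 2+.
Anion [Zn…]: ligand charges -3, Zn(II) ⇒ ion charge 1−.
One 2+ cation requires 2 of the 1− anion.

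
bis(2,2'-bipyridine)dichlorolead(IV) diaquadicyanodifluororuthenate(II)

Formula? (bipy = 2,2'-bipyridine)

[Pb(bipy)2Cl2][Ru(CN)2F2(H2O)2]

Cation [Pb…]: ligand charges -2, Pb(IV) ⇒ ion charge 2+.
Anion [Ru…]: ligand charges -4, Ru(II) ⇒ ion charge 2−.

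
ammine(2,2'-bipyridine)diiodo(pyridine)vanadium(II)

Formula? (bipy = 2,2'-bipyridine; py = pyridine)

Ligands: 1 ammine (NH3, neutral), 1 2,2'-bipyridine (bipy, neutral), 1 pyridine (py, neutral), 2 iodo (I, -1). Ligand charge sum = -2.
With V in oxidation state +2, the complex ion is [V...].

[V(bipy)I2(NH3)(py)]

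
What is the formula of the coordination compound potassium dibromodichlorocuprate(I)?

Ligands: 2 bromo (Br, -1), 2 chloro (Cl, -1). Ligand charge sum = -4.
Charge balance with potassium (+1) requires 1 complex ion per 3 potassium.

K3[CuBr2Cl2]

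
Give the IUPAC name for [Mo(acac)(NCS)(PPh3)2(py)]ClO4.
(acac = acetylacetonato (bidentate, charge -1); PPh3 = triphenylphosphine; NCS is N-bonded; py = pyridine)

(acetylacetonato)isothiocyanato(pyridine)bis(triphenylphosphine)molybdenum(III) perchlorate

The 1 perchlorate counter-ion carries a total charge of -1, so each complex ion is 1+.
Ligand charges: 1×acetylacetonato (-1 each), 2×triphenylphosphine (neutral), 1×isothiocyanato (-1 each), 1×pyridine (neutral); total -2. So Mo + (-2) = 1+, giving Mo = +3.
Ligands are named alphabetically: acetylacetonato before isothiocyanato before pyridine before triphenylphosphine.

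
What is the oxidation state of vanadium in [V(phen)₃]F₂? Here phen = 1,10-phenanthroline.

2 fluoride outside the brackets (-1 each) → the complex ion is 2+.
Ligand charges: 3×phen neutral; sum 0.
V + (0) = 2+ ⇒ V is +2.

+2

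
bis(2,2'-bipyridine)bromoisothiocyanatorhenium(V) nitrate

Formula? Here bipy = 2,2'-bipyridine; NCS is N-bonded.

Ligands: 1 bromo (Br, -1), 2 2,2'-bipyridine (bipy, neutral), 1 isothiocyanato (NCS, -1). Ligand charge sum = -2.
With Re in oxidation state +5, the complex ion is [Re...]^3+.
Charge balance with nitrate (-1) requires 1 complex ion per 3 nitrate.

[Re(bipy)2Br(NCS)](NO3)3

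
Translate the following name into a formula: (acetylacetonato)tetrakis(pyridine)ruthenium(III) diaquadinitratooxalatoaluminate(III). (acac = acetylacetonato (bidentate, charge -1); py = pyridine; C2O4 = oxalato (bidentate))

[Ru(acac)(py)4][Al(C2O4)(H2O)2(NO3)2]2

Cation [Ru…]: ligand charges -1, Ru(III) ⇒ ion charge 2+.
Anion [Al…]: ligand charges -4, Al(III) ⇒ ion charge 1−.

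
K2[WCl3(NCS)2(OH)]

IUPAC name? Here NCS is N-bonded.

The 2 potassium counter-ions carry a total charge of +2, so each complex ion is 2−.
Ligand charges: 1×hydroxo (-1 each), 2×isothiocyanato (-1 each), 3×chloro (-1 each); total -6. So W + (-6) = 2−, giving W = +4.
Ligands are named alphabetically: chloro before hydroxo before isothiocyanato.
The complex ion is anionic, so tungsten takes the -ate form tungstate(IV).

potassium trichlorohydroxodiisothiocyanatotungstate(IV)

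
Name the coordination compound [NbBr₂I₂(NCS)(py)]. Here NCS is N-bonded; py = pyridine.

There is no counter-ion, so the complex is neutral overall.
Ligand charges: 2×iodo (-1 each), 1×isothiocyanato (-1 each), 2×bromo (-1 each), 1×pyridine (neutral); total -5. So Nb + (-5) = 0, giving Nb = +5.
Ligands are named alphabetically: bromo before iodo before isothiocyanato before pyridine.

dibromodiiodoisothiocyanato(pyridine)niobium(V)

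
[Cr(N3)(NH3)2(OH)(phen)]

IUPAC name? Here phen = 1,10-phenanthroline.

diammineazidohydroxo(1,10-phenanthroline)chromium(II)

There is no counter-ion, so the complex is neutral overall.
Ligand charges: 1×azido (-1 each), 1×hydroxo (-1 each), 2×ammine (neutral), 1×1,10-phenanthroline (neutral); total -2. So Cr + (-2) = 0, giving Cr = +2.
Ligands are named alphabetically: ammine before azido before hydroxo before phenanthroline.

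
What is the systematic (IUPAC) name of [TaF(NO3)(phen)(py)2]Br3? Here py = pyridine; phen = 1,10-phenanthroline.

The 3 bromide counter-ions carry a total charge of -3, so each complex ion is 3+.
Ligand charges: 1×fluoro (-1 each), 1×nitrato (-1 each), 2×pyridine (neutral), 1×1,10-phenanthroline (neutral); total -2. So Ta + (-2) = 3+, giving Ta = +5.
Ligands are named alphabetically: fluoro before nitrato before phenanthroline before pyridine.

fluoronitrato(1,10-phenanthroline)bis(pyridine)tantalum(V) bromide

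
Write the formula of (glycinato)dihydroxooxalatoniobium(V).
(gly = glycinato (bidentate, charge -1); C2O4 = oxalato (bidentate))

[Nb(C2O4)(gly)(OH)2]

Ligands: 1 glycinato (gly, -1), 2 hydroxo (OH, -1), 1 oxalato (C2O4, -2). Ligand charge sum = -5.
With Nb in oxidation state +5, the complex ion is [Nb...].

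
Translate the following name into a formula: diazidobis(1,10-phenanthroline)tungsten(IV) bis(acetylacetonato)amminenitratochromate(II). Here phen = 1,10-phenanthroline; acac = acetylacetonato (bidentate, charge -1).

[W(N3)2(phen)2][Cr(acac)2(NH3)(NO3)]2

Cation [W…]: ligand charges -2, W(IV) ⇒ ion charge 2+.
Anion [Cr…]: ligand charges -3, Cr(II) ⇒ ion charge 1−.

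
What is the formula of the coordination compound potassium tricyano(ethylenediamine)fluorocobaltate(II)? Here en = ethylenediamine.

Ligands: 1 ethylenediamine (en, neutral), 1 fluoro (F, -1), 3 cyano (CN, -1). Ligand charge sum = -4.
Charge balance with potassium (+1) requires 1 complex ion per 2 potassium.

K2[Co(CN)3(en)F]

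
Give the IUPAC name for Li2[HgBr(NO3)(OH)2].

lithium bromodihydroxonitratomercurate(II)

The 2 lithium counter-ions carry a total charge of +2, so each complex ion is 2−.
Ligand charges: 1×bromo (-1 each), 1×nitrato (-1 each), 2×hydroxo (-1 each); total -4. So Hg + (-4) = 2−, giving Hg = +2.
The complex ion is anionic, so mercury takes the -ate form mercurate(II).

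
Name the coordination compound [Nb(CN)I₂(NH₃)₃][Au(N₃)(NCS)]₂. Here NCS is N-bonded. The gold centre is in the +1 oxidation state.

triamminecyanodiiodoniobium(V) azidoisothiocyanatoaurate(I)

Au is given as +1; the anion's ligand charges sum to -2, so the complex anion is 1−.
With 2 anions per cation, the cation must be 2×1 = 2+.
Cation: ligand charges sum to -3; for the ion to be 2+, Nb = +5.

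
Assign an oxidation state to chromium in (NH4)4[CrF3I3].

+2

4 ammonium outside the brackets (+1 each) → the complex ion is 4−.
Ligand charges: 3×I = -3; 3×F = -3; sum -6.
Cr + (-6) = 4− ⇒ Cr is +2.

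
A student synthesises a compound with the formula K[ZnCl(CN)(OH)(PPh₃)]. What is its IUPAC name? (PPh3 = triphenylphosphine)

The 1 potassium counter-ion carries a total charge of +1, so each complex ion is 1−.
Ligand charges: 1×hydroxo (-1 each), 1×cyano (-1 each), 1×triphenylphosphine (neutral), 1×chloro (-1 each); total -3. So Zn + (-3) = 1−, giving Zn = +2.
The complex ion is anionic, so zinc takes the -ate form zincate(II).

potassium chlorocyanohydroxo(triphenylphosphine)zincate(II)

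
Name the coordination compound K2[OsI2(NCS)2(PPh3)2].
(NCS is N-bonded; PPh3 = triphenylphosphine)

The 2 potassium counter-ions carry a total charge of +2, so each complex ion is 2−.
Ligand charges: 2×iodo (-1 each), 2×isothiocyanato (-1 each), 2×triphenylphosphine (neutral); total -4. So Os + (-4) = 2−, giving Os = +2.
Ligands are named alphabetically: iodo before isothiocyanato before triphenylphosphine.
The complex ion is anionic, so osmium takes the -ate form osmate(II).

potassium diiododiisothiocyanatobis(triphenylphosphine)osmate(II)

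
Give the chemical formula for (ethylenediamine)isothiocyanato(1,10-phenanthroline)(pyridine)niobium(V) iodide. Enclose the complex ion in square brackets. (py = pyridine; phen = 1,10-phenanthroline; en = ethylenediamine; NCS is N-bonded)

Ligands: 1 pyridine (py, neutral), 1 1,10-phenanthroline (phen, neutral), 1 ethylenediamine (en, neutral), 1 isothiocyanato (NCS, -1). Ligand charge sum = -1.
Charge balance with iodide (-1) requires 1 complex ion per 4 iodide.

[Nb(en)(NCS)(phen)(py)]I4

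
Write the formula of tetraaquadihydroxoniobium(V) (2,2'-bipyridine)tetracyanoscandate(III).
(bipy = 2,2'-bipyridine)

[Nb(H2O)4(OH)2][Sc(bipy)(CN)4]3

Cation [Nb…]: ligand charges -2, Nb(V) ⇒ ion charge 3+.
Anion [Sc…]: ligand charges -4, Sc(III) ⇒ ion charge 1−.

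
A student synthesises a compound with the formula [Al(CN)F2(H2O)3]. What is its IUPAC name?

There is no counter-ion, so the complex is neutral overall.
Ligand charges: 2×fluoro (-1 each), 1×cyano (-1 each), 3×aqua (neutral); total -3. So Al + (-3) = 0, giving Al = +3.
Ligands are named alphabetically: aqua before cyano before fluoro.

triaquacyanodifluoroaluminium(III)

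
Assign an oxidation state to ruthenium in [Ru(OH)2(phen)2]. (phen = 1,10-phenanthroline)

No counter-ion: the bracketed complex is neutral.
Ligand charges: 2×OH = -2; 2×phen neutral; sum -2.
Ru + (-2) = 0 ⇒ Ru is +2.

+2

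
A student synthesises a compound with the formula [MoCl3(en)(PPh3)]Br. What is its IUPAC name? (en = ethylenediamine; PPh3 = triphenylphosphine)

trichloro(ethylenediamine)(triphenylphosphine)molybdenum(IV) bromide

The 1 bromide counter-ion carries a total charge of -1, so each complex ion is 1+.
Ligand charges: 1×ethylenediamine (neutral), 1×triphenylphosphine (neutral), 3×chloro (-1 each); total -3. So Mo + (-3) = 1+, giving Mo = +4.
Ligands are named alphabetically: chloro before ethylenediamine before triphenylphosphine.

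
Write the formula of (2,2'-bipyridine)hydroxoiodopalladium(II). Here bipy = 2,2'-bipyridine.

Ligands: 1 iodo (I, -1), 1 hydroxo (OH, -1), 1 2,2'-bipyridine (bipy, neutral). Ligand charge sum = -2.
With Pd in oxidation state +2, the complex ion is [Pd...].

[Pd(bipy)I(OH)]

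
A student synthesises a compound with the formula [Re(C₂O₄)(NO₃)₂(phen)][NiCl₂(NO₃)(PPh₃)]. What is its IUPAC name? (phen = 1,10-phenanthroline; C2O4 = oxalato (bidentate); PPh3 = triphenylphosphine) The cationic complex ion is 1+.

The complex cation is given as 1+; its ligand charges sum to -4, so Re = +5.
A 1:1 salt means the anion carries the equal and opposite charge, 1−.
Anion: ligand charges sum to -3; for the ion to be 1−, Ni = +2.

dinitratooxalato(1,10-phenanthroline)rhenium(V) dichloronitrato(triphenylphosphine)nickelate(II)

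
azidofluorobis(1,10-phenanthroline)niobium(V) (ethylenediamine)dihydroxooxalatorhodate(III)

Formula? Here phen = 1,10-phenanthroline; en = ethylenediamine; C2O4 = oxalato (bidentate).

Cation [Nb…]: ligand charges -2, Nb(V) ⇒ ion charge 3+.
Anion [Rh…]: ligand charges -4, Rh(III) ⇒ ion charge 1−.
One 3+ cation requires 3 of the 1− anion.

[NbF(N3)(phen)2][Rh(C2O4)(en)(OH)2]3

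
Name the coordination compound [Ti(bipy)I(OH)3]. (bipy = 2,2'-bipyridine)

There is no counter-ion, so the complex is neutral overall.
Ligand charges: 1×iodo (-1 each), 1×2,2'-bipyridine (neutral), 3×hydroxo (-1 each); total -4. So Ti + (-4) = 0, giving Ti = +4.
Ligands are named alphabetically: bipyridine before hydroxo before iodo.

(2,2'-bipyridine)trihydroxoiodotitanium(IV)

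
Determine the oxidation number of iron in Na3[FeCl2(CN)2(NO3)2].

+3

3 sodium outside the brackets (+1 each) → the complex ion is 3−.
Ligand charges: 2×CN = -2; 2×Cl = -2; 2×NO3 = -2; sum -6.
Fe + (-6) = 3− ⇒ Fe is +3.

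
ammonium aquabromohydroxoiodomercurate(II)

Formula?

Ligands: 1 bromo (Br, -1), 1 aqua (H2O, neutral), 1 hydroxo (OH, -1), 1 iodo (I, -1). Ligand charge sum = -3.
With Hg in oxidation state +2, the complex ion is [Hg...]^1−.
Charge balance with ammonium (+1) requires 1 complex ion per 1 ammonium.

NH4[HgBr(H2O)I(OH)]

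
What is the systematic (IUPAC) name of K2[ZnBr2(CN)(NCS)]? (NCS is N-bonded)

The 2 potassium counter-ions carry a total charge of +2, so each complex ion is 2−.
Ligand charges: 1×cyano (-1 each), 1×isothiocyanato (-1 each), 2×bromo (-1 each); total -4. So Zn + (-4) = 2−, giving Zn = +2.
The complex ion is anionic, so zinc takes the -ate form zincate(II).

potassium dibromocyanoisothiocyanatozincate(II)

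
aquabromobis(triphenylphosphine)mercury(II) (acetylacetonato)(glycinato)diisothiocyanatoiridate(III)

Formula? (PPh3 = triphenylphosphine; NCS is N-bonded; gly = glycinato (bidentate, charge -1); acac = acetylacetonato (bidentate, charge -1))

Cation [Hg…]: ligand charges -1, Hg(II) ⇒ ion charge 1+.
Anion [Ir…]: ligand charges -4, Ir(III) ⇒ ion charge 1−.

[HgBr(H2O)(PPh3)2][Ir(acac)(gly)(NCS)2]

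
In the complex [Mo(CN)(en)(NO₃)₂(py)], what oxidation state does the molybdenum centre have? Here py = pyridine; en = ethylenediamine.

+3

No counter-ion: the bracketed complex is neutral.
Ligand charges: 1×CN = -1; 2×NO3 = -2; 1×py neutral; 1×en neutral; sum -3.
Mo + (-3) = 0 ⇒ Mo is +3.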